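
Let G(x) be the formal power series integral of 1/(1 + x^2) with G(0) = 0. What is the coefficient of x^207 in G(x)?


1/(1 + x^2) = sum_{j>=0} (-1)^j x^(2j). Integrating termwise with G(0) = 0:
G(x) = sum_{j>=0} (-1)^j x^(2j+1) / (2j+1) = arctan(x).
Only odd powers are nonzero. For x^207 write 207 = 2*103 + 1, giving
(-1)^103 / 207 = -1/207 = -1/207.

-1/207


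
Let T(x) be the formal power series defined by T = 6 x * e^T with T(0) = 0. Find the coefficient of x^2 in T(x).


Apply the Lagrange inversion formula: if T = 6 x * phi(T) with phi(t) = e^t, then
[x^n] T = 6^n * (1/n) [t^(n-1)] phi(t)^n = 6^n * (1/n) [t^(n-1)] e^(n t) = 6^n * (1/n) * n^(n-1) / (n-1)! = 6^n * n^(n-1) / n!.
When c = 1 this is the Cayley count of rooted labeled trees on n vertices, divided by n!.
For n = 2: 6^2 * 2^1 / 2! = 36 * 2/2 = 36.

36


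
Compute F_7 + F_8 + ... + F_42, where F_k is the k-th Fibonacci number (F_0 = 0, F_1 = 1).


Use the identity sum_{k=0}^{N} F_k = F_{N+2} - 1 (which follows from F_{k+2} - F_{k+1} = F_k). Then
sum_{k=7}^{42} F_k = (F_{44} - 1) - (F_{8} - 1) = F_{44} - F_{8}.
Computing: F_{44} = 701408733, F_{8} = 21, so
Sum = 701408733 - 21 = 701408712.

701408712


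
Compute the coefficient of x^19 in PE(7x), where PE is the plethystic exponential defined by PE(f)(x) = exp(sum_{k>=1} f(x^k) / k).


With f(x) = 7x, the exponent is sum_{k>=1} 7 x^k / k = 7 * (-ln(1 - x)). Exponentiating:
PE(7x) = exp(-7 ln(1 - x)) = 1/(1 - x)^7.
By the negative binomial expansion, [x^n] 1/(1 - x)^7 = C(n + 6, 6).
For n = 19: C(25, 6) = 177100.

177100


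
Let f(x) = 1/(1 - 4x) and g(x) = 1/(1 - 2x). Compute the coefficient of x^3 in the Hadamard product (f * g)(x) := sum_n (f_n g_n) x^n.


f has coefficients f_k = 4^k and g has coefficients g_k = 2^k, so the Hadamard product has coefficient (f*g)_k = 4^k * 2^k = 8^k.
For k = 3: 8^3 = 512.

512


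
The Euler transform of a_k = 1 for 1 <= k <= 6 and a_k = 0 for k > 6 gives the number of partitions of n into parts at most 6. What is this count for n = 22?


Partitions of 22 into parts at most 6:
Using generating function (1-x)^(-1)(1-x^2)^(-1)...(1-x^6)^(-1),
the coefficient of x^22 = 391

391


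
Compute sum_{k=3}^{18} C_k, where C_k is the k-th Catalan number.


C_3 through C_18: 5, 14, 42, 132, 429, 1430, 4862, 16796, 58786, 208012, 742900, 2674440, 9694845, 35357670, 129644790, 477638700
Sum = 5 + 14 + 42 + 132 + 429 + 1430 + 4862 + 16796 + 58786 + 208012 + 742900 + 2674440 + 9694845 + 35357670 + 129644790 + 477638700
= 656043853

656043853


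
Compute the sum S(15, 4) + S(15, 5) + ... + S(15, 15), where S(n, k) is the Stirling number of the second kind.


By definition, S(n, k) counts partitions of an n-set into exactly k nonempty blocks.
Computing row n = 15 for k = 4..15:
S(15, k): 42355950, 210766920, 420693273, 408741333, 216627840, 67128490, 12662650, 1479478, 106470, 4550, 105, 1
Sum = 1380567060.

1380567060


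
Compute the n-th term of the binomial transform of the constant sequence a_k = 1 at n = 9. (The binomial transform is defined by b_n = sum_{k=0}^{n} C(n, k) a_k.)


With a_k = 1 for all k, b_n = sum_{k=0}^{n} C(n, k) = 2^n by the binomial theorem.
For n = 9: 2^9 = 512.

512


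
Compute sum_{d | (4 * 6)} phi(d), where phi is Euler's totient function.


First, 4 * 6 = 24. One classical identity is sum_{d | n} phi(d) = n (each k in [1, n] has a unique gcd with n, and among the k's with gcd(k, n) = n/d there are phi(d) of them). So the sum equals 24. We also verify directly:
Divisors of 24: 1, 2, 3, 4, 6, 8, 12, 24.
phi values: 1, 1, 2, 2, 2, 4, 4, 8.
Sum = 24.

24


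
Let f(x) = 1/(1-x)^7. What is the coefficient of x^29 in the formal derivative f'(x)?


Differentiate: d/dx [ 1/(1-x)^r ] = r / (1-x)^(r+1).
Here r = 7, so f'(x) = 7 / (1-x)^8.
The expansion of 1/(1-x)^(r+1) has coefficient of x^n equal to C(n+r, r).
So the coefficient of x^29 in f'(x) is
7 * C(36, 7) = 7 * 8347680 = 58433760

58433760


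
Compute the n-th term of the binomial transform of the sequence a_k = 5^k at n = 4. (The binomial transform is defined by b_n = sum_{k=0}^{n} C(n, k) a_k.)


With a_k = 5^k, b_n = sum_{k=0}^{n} C(n, k) 5^k = (1 + 5)^n by the binomial theorem.
For n = 4: (1 + 5)^4 = 6^4 = 1296.

1296


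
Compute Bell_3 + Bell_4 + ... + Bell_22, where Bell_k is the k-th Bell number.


Recall Bell_k counts set partitions of a k-set (with Bell_0 = 1 by convention).
Bell_3 through Bell_22: 5, 15, 52, 203, 877, 4140, 21147, 115975, 678570, 4213597, 27644437, 190899322, 1382958545, 10480142147, 82864869804, 682076806159, 5832742205057, 51724158235372, 474869816156751, 4506715738447323
Sum = 5 + 15 + 52 + 203 + 877 + 4140 + 21147 + 115975 + 678570 + 4213597 + 27644437 + 190899322 + 1382958545 + 10480142147 + 82864869804 + 682076806159 + 5832742205057 + 51724158235372 + 474869816156751 + 4506715738447323 = 5039919483399498.

5039919483399498


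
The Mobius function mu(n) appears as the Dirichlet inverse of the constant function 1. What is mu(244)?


244 has a squared prime factor, so mu(244) = 0.
Factorization reveals a repeated prime.

0


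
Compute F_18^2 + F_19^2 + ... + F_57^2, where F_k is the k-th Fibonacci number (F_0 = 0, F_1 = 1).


There is a standard identity sum_{k=0}^{N} F_k^2 = F_N * F_{N+1} (proved inductively from the telescoping relation F_k^2 = F_k F_{k+1} - F_{k-1} F_k). Then
sum_{k=18}^{57} F_k^2 = F_57 F_58 - F_17 F_18.
Computing: F_57 = 365435296162, F_58 = 591286729879, F_17 = 1597, F_18 = 2584.
Sum = 365435296162 * 591286729879 - 1597 * 2584 = 216077041249992855297750.

216077041249992855297750


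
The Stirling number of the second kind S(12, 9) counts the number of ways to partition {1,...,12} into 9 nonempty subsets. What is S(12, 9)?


Using the explicit formula S(n,k) = (1/k!) sum_{j=0}^{k} (-1)^(k-j) C(k,j) j^n:
S(12, 9) = 22275
Equivalently, S(n,k) is n! times the coefficient of x^n in the EGF (e^x - 1)^k / k!.

22275


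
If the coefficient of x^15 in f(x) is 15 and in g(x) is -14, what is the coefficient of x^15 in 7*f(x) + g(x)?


Scalar multiplication scales coefficients: 7 * 15 = 105.
Then add the g coefficient: 105 + -14
= 91

91


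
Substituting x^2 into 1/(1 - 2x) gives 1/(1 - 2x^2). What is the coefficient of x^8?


The coefficient of x^(2m) in 1/(1 - 2x^2) is 2^m.
With n = 8 = 2*4, the coefficient is 2^4 = 16.

16


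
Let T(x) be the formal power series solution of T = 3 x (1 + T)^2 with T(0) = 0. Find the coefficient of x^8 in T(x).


Apply the Lagrange inversion formula: if T = 3 x * phi(T) with phi(t) = (1 + t)^2, then [x^n] T = 3^n * (1/n) [t^(n-1)] phi(t)^n = 3^n * (1/n) [t^(n-1)] (1 + t)^(2n) = 3^n * (1/n) C(2n, n-1).
Using the identity C(2n, n-1) = C(2n, n) * n / (n+1), the unscaled factor equals C(2n, n) / (n+1) = C_n, the n-th Catalan number.
For n = 8: C_8 = C(16, 8) / 9 = 12870/9 = 1430.
With the 3^8 = 6561 factor, the coefficient is 6561 * 1430 = 9382230.

9382230


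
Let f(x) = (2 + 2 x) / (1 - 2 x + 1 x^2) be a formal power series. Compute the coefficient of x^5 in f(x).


Write f(x) = sum_{k>=0} a_k x^k. Multiplying both sides by 1 - 2 x + 1 x^2 gives
(1 - 2 x + 1 x^2) sum_{k>=0} a_k x^k = 2 + 2 x.
Matching coefficients:
 x^0: a_0 = 2
 x^1: a_1 - 2 a_0 = 2  =>  a_1 = 2*2 + 2 = 6
 x^k (k >= 2): a_k = 2 a_{k-1} - 1 a_{k-2}.
Iterating: a_2 = 10, a_3 = 14, a_4 = 18, a_5 = 22.
So the coefficient of x^5 is 22.

22


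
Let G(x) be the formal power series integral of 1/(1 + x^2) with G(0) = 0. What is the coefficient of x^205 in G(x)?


1/(1 + x^2) = sum_{j>=0} (-1)^j x^(2j). Integrating termwise with G(0) = 0:
G(x) = sum_{j>=0} (-1)^j x^(2j+1) / (2j+1) = arctan(x).
Only odd powers are nonzero. For x^205 write 205 = 2*102 + 1, giving
(-1)^102 / 205 = 1/205 = 1/205.

1/205


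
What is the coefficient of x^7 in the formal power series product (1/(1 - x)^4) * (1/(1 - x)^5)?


Combine the factors: (1/(1 - x)^4) * (1/(1 - x)^5) = 1/(1 - x)^9.
Then use 1/(1 - x)^r = sum_{k>=0} C(k + r - 1, r - 1) x^k with r = 9 and k = 7:
C(15, 8) = 6435.

6435


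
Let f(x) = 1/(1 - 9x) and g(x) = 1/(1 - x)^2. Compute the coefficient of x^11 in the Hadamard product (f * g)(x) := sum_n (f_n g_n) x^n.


f has coefficients f_k = 9^k. For g = 1/(1 - x)^2 the coefficient is g_k = C(k + 1, 1) = k + 1. The Hadamard coefficient is (f * g)_k = 9^k * (k + 1).
For k = 11: 9^11 * 12 = 31381059609 * 12 = 376572715308.

376572715308


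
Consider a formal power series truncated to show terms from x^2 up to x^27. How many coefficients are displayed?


From x^2 to x^27 inclusive, the count is 27 - 2 + 1 = 26.

26


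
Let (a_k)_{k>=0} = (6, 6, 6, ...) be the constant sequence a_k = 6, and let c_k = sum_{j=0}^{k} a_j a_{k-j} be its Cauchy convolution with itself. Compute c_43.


Since a_j = 6 for all j >= 0, the convolution sum becomes
c_k = sum_{j=0}^{k} 6 * 6 = 36 * (k + 1).
Equivalently, the generating function of (a_k) is 6/(1 - x) and its square is 36/(1 - x)^2 = sum_{k>=0} 36(k + 1) x^k.
For k = 43: 36 * 44 = 1584.

1584


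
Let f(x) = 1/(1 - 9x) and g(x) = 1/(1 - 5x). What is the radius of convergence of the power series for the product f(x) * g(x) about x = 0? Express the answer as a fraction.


The radius of 1/(1 - 9x) is 1/9 (nearest singularity at x = 1/9), and the radius of 1/(1 - 5x) is 1/5.
The product f(x)*g(x) = 1/((1 - 9x)(1 - 5x)) has singularities at both 1/9 and 1/5, so its radius of convergence is the distance to the nearest one:
min(1/9, 1/5) = 1/9.

1/9


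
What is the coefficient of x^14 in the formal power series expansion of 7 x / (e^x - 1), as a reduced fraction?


The exponential generating function for Bernoulli numbers is
x / (e^x - 1) = sum_{k>=0} B_k x^k / k!.
So the coefficient of x^14 in 7 x / (e^x - 1) is 7 B_14 / 14!.
Computing: B_14 = 7/6, 14! = 87178291200, giving
7 * 7/6 / 87178291200 = 1/10674892800.

1/10674892800


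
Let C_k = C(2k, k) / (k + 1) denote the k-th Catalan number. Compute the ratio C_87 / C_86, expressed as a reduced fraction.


Using C_k = (2k)! / (k! (k+1)!), the ratio C_{k+1}/C_k simplifies to
C_{k+1}/C_k = [(2k+2)! / ((k+1)! (k+2)!)] * [k! (k+1)! / (2k)!]
 = (2k+2)(2k+1) / ((k+1)(k+2)) = 2(2k+1) / (k+2).
For k = 86: 2(2*86 + 1) / (86 + 2) = 346/88 = 173/44.

173/44


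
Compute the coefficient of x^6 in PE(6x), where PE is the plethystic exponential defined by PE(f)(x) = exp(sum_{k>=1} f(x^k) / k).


With f(x) = 6x, the exponent is sum_{k>=1} 6 x^k / k = 6 * (-ln(1 - x)). Exponentiating:
PE(6x) = exp(-6 ln(1 - x)) = 1/(1 - x)^6.
By the negative binomial expansion, [x^n] 1/(1 - x)^6 = C(n + 5, 5).
For n = 6: C(11, 5) = 462.

462


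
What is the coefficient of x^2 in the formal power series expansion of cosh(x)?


The Maclaurin series is cosh(t) = sum_{m>=0} t^(2m) / (2m)!, so substituting t = x, only even powers of x are nonzero, with coefficient of x^(2m) equal to 1 / (2m)!.
For x^2 the coefficient is 1/2! = 1/2 = 1/2.

1/2


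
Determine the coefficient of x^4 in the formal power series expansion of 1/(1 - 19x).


The geometric series identity gives 1/(1 - c x) = sum_{k>=0} c^k x^k, so the coefficient of x^k is c^k.
Here c = 19 and k = 4.
Computing: 19^4 = 130321

130321


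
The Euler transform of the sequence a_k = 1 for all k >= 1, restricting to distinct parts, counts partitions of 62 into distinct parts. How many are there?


Partitions of 62 into distinct parts can be computed via generating function.
Product (1+x)(1+x^2)(1+x^3)...
The coefficient of x^62 = 13394

13394


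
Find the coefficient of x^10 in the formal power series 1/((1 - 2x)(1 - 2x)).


By partial fractions or Cauchy convolution:
The coefficient equals sum_{k=0}^{10} 2^k * 2^(10-k).
= 11264

11264


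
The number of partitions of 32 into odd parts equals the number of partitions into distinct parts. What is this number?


Computing partitions of 32 into odd parts (1, 3, 5, ...):
Using the generating function prod_{k>=0} 1/(1-x^(2k+1)),
the count is 390

390


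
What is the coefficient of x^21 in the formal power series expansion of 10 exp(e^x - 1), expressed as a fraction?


exp(e^x - 1) is the exponential generating function for the Bell numbers Bell_k: exp(e^x - 1) = sum_{k>=0} Bell_k x^k / k!.
So the coefficient of x^21 in 10 exp(e^x - 1) is 10 Bell_21 / 21!.
Computing: Bell_21 = 474869816156751 and 21! = 51090942171709440000, giving
10 * 474869816156751/51090942171709440000 = 158289938718917/1703031405723648000.

158289938718917/1703031405723648000


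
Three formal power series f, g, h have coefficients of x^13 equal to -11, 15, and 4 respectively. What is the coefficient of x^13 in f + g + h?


Series addition is componentwise:
-11 + 15 + 4
= 8

8


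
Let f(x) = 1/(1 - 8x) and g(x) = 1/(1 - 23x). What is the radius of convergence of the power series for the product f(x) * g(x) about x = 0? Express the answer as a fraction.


The radius of 1/(1 - 8x) is 1/8 (nearest singularity at x = 1/8), and the radius of 1/(1 - 23x) is 1/23.
The product f(x)*g(x) = 1/((1 - 8x)(1 - 23x)) has singularities at both 1/8 and 1/23, so its radius of convergence is the distance to the nearest one:
min(1/8, 1/23) = 1/23.

1/23


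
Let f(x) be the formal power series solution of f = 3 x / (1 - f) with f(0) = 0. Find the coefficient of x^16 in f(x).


Apply Lagrange inversion: f = 3 x * phi(f) with phi(t) = 1/(1 - t), so
[x^n] f = 3^n * (1/n) [t^(n-1)] phi(t)^n = 3^n * (1/n) [t^(n-1)] (1 - t)^(-n) = 3^n * (1/n) C(2n - 2, n - 1) = 3^n * C_{n-1}.
For n = 16: C_15 = C(30, 15) / 16 = 155117520/16 = 9694845.
With the 3^16 = 43046721 factor, the coefficient is 43046721 * 9694845 = 417331287853245.

417331287853245


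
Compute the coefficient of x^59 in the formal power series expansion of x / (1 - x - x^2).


Let f(x) = sum_{k>=0} a_k x^k. Multiplying f(x) * (1 - x - x^2) = x and matching coefficients gives a_0 = 0, a_1 = 1, and a_k = a_{k-1} + a_{k-2} for k >= 2. These are the Fibonacci numbers F_k.
Iterating from F_0 = 0, F_1 = 1:
F_0=0, F_1=1, F_2=1, F_3=2, F_4=3, F_5=5, F_6=8, F_7=13, F_8=21, F_9=34, ...
F_59 = 956722026041.

956722026041


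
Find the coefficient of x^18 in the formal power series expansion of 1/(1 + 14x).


Write 1/(1 + c x) = 1/(1 - (-c) x) and apply the geometric-series identity
1/(1 - y) = sum_{k>=0} y^k to get 1/(1 + c x) = sum_{k>=0} (-c)^k x^k.
So the coefficient of x^k is (-c)^k = (-1)^k * c^k.
Here c = 14 and k = 18:
(-14)^18 = 1 * 426878854210636742656 = 426878854210636742656

426878854210636742656


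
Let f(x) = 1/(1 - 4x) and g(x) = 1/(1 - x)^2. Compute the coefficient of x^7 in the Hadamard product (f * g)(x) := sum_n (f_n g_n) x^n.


f has coefficients f_k = 4^k. For g = 1/(1 - x)^2 the coefficient is g_k = C(k + 1, 1) = k + 1. The Hadamard coefficient is (f * g)_k = 4^k * (k + 1).
For k = 7: 4^7 * 8 = 16384 * 8 = 131072.

131072


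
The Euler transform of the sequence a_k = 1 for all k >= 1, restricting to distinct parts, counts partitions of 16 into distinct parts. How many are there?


Partitions of 16 into distinct parts can be computed via generating function.
Product (1+x)(1+x^2)(1+x^3)...
The coefficient of x^16 = 32

32


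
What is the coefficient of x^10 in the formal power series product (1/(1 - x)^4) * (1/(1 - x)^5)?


Combine the factors: (1/(1 - x)^4) * (1/(1 - x)^5) = 1/(1 - x)^9.
Then use 1/(1 - x)^r = sum_{k>=0} C(k + r - 1, r - 1) x^k with r = 9 and k = 10:
C(18, 8) = 43758.

43758


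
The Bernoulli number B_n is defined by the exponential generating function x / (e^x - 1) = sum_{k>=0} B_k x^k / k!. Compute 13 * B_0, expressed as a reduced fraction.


Bernoulli numbers can also be computed recursively via B_0 = 1 and sum_{j=0}^{m} C(m+1, j) B_j = 0 for m >= 1. Odd-index Bernoulli numbers vanish for k >= 3.
Computing B_0 = 1, so 13 * B_0 = 13 * 1 = 13.

13


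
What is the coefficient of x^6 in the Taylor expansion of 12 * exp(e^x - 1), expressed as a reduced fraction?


exp(e^x - 1) = sum_{k>=0} Bell_k x^k / k!, where Bell_k is the k-th Bell number.
So the coefficient of x^6 is 12 * Bell_6 / 6!.
Computing: Bell_6 = 203 and 6! = 720, giving
12 * 203/720 = 203/60.

203/60


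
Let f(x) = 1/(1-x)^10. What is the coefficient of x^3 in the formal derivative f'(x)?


Differentiate: d/dx [ 1/(1-x)^r ] = r / (1-x)^(r+1).
Here r = 10, so f'(x) = 10 / (1-x)^11.
The expansion of 1/(1-x)^(r+1) has coefficient of x^n equal to C(n+r, r).
So the coefficient of x^3 in f'(x) is
10 * C(13, 10) = 10 * 286 = 2860

2860


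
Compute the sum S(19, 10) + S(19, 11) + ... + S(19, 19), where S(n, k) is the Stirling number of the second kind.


By definition, S(n, k) counts partitions of an n-set into exactly k nonempty blocks.
Computing row n = 19 for k = 10..19:
S(19, k): 477297033785, 129413217791, 23466951300, 2892439160, 243577530, 13916778, 527136, 12597, 171, 1
Sum = 633327676249.

633327676249


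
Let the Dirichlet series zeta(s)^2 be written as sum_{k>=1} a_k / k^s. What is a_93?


The Dirichlet convolution of the constant function 1 with itself gives (1 * 1)(k) = sum_{d | k} 1 = d(k), the number of positive divisors of k.
Since zeta(s) = sum_{k>=1} 1/k^s, we have zeta(s)^2 = sum_{k>=1} d(k)/k^s, so a_k = d(k).
For k = 93: the divisors are 1, 3, 31, 93.
Count = 4.

4


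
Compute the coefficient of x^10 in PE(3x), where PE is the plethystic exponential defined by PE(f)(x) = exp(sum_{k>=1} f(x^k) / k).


With f(x) = 3x, the exponent is sum_{k>=1} 3 x^k / k = 3 * (-ln(1 - x)). Exponentiating:
PE(3x) = exp(-3 ln(1 - x)) = 1/(1 - x)^3.
By the negative binomial expansion, [x^n] 1/(1 - x)^3 = C(n + 2, 2).
For n = 10: C(12, 2) = 66.

66


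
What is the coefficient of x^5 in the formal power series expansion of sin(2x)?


The Maclaurin series is sin(t) = sum_{k>=0} (-1)^k t^(2k+1) / (2k+1)!, so substituting t = 2x, only odd powers of x are nonzero, with coefficient of x^(2k+1) equal to (-1)^k 2^(2k+1) / (2k+1)!.
Write 5 = 2*2 + 1, giving the coefficient (-1)^2 * 2^5 / 5! = 32/120 = 4/15.

4/15


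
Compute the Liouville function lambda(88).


The Liouville function is lambda(k) = (-1)^Omega(k), where Omega(k) counts the prime factors of k with multiplicity.
Factoring: 88 = 2 * 2 * 2 * 11, so Omega(88) = 4.
lambda(88) = (-1)^4 = 1.

1


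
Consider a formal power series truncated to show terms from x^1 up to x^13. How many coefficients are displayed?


From x^1 to x^13 inclusive, the count is 13 - 1 + 1 = 13.

13


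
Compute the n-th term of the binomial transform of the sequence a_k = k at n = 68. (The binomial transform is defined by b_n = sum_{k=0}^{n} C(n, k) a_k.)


With a_k = k, b_n = sum_{k=0}^{n} C(n, k) k. Using k * C(n, k) = n * C(n-1, k-1) gives b_n = n * sum_{k>=1} C(n-1, k-1) = n * 2^(n-1).
For n = 68: 68 * 2^67 = 68 * 147573952589676412928 = 10035028776097996079104.

10035028776097996079104


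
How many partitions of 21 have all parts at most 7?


Using the generating function (1-x)^(-1)(1-x^2)^(-1)...(1-x^7)^(-1),
the coefficient of x^21 counts these restricted partitions.
Result = 436

436


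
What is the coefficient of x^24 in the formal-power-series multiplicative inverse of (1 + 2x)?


The inverse is 1/(1 + 2x). Apply the geometric identity 1/(1 - y) = sum_{k>=0} y^k with y = -2x:
1/(1 + 2x) = sum_{k>=0} (-2)^k x^k.
So the coefficient of x^24 is (-2)^24 = 16777216.

16777216


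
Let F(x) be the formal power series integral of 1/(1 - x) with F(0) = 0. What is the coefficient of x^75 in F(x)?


1/(1 - x) = sum_{k>=0} x^k. Integrating termwise and using F(0) = 0 gives
F(x) = sum_{k>=0} x^(k+1) / (k+1) = sum_{m>=1} x^m / m = -ln(1 - x).
So the coefficient of x^75 is 1/75 = 1/75.

1/75


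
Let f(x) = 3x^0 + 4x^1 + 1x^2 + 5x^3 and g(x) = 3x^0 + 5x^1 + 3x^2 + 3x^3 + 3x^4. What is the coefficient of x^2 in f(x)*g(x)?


Cauchy product at x^2:
3*3 + 4*5 + 1*3
= 32

32


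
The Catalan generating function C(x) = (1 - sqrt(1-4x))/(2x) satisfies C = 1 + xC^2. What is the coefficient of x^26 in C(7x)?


Substituting x -> 7x scales the n-th coefficient by 7^n, so [x^26] C(7x) = 7^26 * C_26.
C_26 = C(2*26, 26)/(27) = 495918532948104/27 = 18367353072152.
So 7^26 * 18367353072152 = 9387480337647754305649 * 18367353072152 = 172423165819460974311085845758186648.

172423165819460974311085845758186648


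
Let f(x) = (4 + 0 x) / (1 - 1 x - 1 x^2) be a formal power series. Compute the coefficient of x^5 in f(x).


Write f(x) = sum_{k>=0} a_k x^k. Multiplying both sides by 1 - 1 x - 1 x^2 gives
(1 - 1 x - 1 x^2) sum_{k>=0} a_k x^k = 4 + 0 x.
Matching coefficients:
 x^0: a_0 = 4
 x^1: a_1 - 1 a_0 = 0  =>  a_1 = 1*4 + 0 = 4
 x^k (k >= 2): a_k = 1 a_{k-1} + 1 a_{k-2}.
Iterating: a_2 = 8, a_3 = 12, a_4 = 20, a_5 = 32.
So the coefficient of x^5 is 32.

32


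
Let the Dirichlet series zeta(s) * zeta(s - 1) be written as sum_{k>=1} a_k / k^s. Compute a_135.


Convolution gives a_k = sum_{d | k} d * 1 = sum_{d | k} d = sigma(k), the sum of positive divisors of k.
For k = 135, the divisors are 1, 3, 5, 9, 15, 27, 45, 135, so
sigma(135) = 1 + 3 + 5 + 9 + 15 + 27 + 45 + 135 = 240.

240


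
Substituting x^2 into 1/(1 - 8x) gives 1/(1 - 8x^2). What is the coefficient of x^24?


The coefficient of x^(2m) in 1/(1 - 8x^2) is 8^m.
With n = 24 = 2*12, the coefficient is 8^12 = 68719476736.

68719476736


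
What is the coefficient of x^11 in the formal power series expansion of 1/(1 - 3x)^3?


The general identity 1/(1 - c x)^r = sum_{k>=0} c^k C(k + r - 1, r - 1) x^k follows by substituting y = c x into 1/(1 - y)^r = sum_{k>=0} C(k + r - 1, r - 1) y^k.
For c = 3, r = 3, k = 11:
3^11 * C(13, 2) = 177147 * 78 = 13817466.

13817466


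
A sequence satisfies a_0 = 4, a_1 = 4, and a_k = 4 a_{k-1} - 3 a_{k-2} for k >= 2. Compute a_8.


The characteristic equation is t^2 - 4 t + 3 = 0, with roots r_1 = 3 and r_2 = 1 (so c_1 = r_1 + r_2, c_2 = -r_1 r_2 as required).
One can use the closed form a_n = A r_1^n + B r_2^n, but direct iteration is more reliable:
a_0 = 4, a_1 = 4, a_2 = 4, a_3 = 4, a_4 = 4, a_5 = 4, a_6 = 4, a_7 = 4, a_8 = 4.
So a_8 = 4.

4


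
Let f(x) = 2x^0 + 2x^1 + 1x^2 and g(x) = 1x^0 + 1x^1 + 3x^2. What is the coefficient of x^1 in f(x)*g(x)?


Cauchy product at x^1:
2*1 + 2*1
= 4

4


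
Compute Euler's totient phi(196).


phi(n) counts integers in [1, n] coprime to n. Using the multiplicative formula phi(n) = n * prod_{p | n} (1 - 1/p):
196 = 2^2 * 7^2, so
phi(196) = 196 * (1 - 1/2) * (1 - 1/7) = 84.

84


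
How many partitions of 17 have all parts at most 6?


Using the generating function (1-x)^(-1)(1-x^2)^(-1)...(1-x^6)^(-1),
the coefficient of x^17 counts these restricted partitions.
Result = 163

163


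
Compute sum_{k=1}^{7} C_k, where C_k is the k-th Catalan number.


C_1 through C_7: 1, 2, 5, 14, 42, 132, 429
Sum = 1 + 2 + 5 + 14 + 42 + 132 + 429
= 625

625


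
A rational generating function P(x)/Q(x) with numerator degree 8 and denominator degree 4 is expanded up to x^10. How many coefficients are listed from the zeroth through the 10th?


Expanding up to x^10 gives the coefficients for x^0, x^1, ..., x^10.
That is 10 + 1 = 11 coefficients in total.

11


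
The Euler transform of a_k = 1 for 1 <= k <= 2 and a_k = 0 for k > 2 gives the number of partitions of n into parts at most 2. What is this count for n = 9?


Partitions of 9 into parts at most 2:
Using generating function (1-x)^(-1)(1-x^2)^(-1),
the coefficient of x^9 = 5

5


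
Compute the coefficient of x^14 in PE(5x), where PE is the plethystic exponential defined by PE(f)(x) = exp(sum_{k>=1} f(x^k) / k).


With f(x) = 5x, the exponent is sum_{k>=1} 5 x^k / k = 5 * (-ln(1 - x)). Exponentiating:
PE(5x) = exp(-5 ln(1 - x)) = 1/(1 - x)^5.
By the negative binomial expansion, [x^n] 1/(1 - x)^5 = C(n + 4, 4).
For n = 14: C(18, 4) = 3060.

3060


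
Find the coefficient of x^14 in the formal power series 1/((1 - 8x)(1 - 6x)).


By partial fractions or Cauchy convolution:
The coefficient equals sum_{k=0}^{14} 8^k * 6^(14-k).
= 17357093552128

17357093552128


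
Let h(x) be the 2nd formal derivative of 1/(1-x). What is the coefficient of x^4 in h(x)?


Differentiating 2 times: d^2/dx^2 [1/(1-x)] = 2!/(1-x)^3.
The expansion 1/(1-x)^3 = sum_{k>=0} C(k+2, 2) x^k, so the coefficient of x^n in 2!/(1-x)^3 is 2! * C(n+2, 2).
For n = 4: 2 * C(6, 2) = 2 * 15 = 30

30


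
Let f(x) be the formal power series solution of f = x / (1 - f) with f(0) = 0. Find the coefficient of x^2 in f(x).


Apply Lagrange inversion: f = x * phi(f) with phi(t) = 1/(1 - t), so
[x^n] f = (1/n) [t^(n-1)] phi(t)^n = (1/n) [t^(n-1)] (1 - t)^(-n) = (1/n) C(2n - 2, n - 1) = C_{n-1}.
For n = 2: C_1 = C(2, 1) / 2 = 2/2 = 1 = 1.

1


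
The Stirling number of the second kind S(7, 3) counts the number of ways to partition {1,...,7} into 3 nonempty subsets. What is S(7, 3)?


Using the explicit formula S(n,k) = (1/k!) sum_{j=0}^{k} (-1)^(k-j) C(k,j) j^n:
S(7, 3) = 301
Equivalently, S(n,k) is n! times the coefficient of x^n in the EGF (e^x - 1)^k / k!.

301


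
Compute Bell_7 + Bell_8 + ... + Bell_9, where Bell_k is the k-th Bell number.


Recall Bell_k counts set partitions of a k-set (with Bell_0 = 1 by convention).
Bell_7 through Bell_9: 877, 4140, 21147
Sum = 877 + 4140 + 21147 = 26164.

26164


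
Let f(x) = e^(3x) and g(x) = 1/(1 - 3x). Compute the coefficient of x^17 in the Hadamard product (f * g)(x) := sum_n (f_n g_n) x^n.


Expanding: f_k = 3^k/k! (from e^(3x)) and g_k = 3^k (from 1/(1 - 3x)). So the Hadamard coefficient (f * g)_k = 3^k 3^k / k! = (9)^k / k!.
For k = 17: 9^17/17! = 16677181699666569/355687428096000 = 22876792454961/487911424000.

22876792454961/487911424000


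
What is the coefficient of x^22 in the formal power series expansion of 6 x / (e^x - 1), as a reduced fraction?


The exponential generating function for Bernoulli numbers is
x / (e^x - 1) = sum_{k>=0} B_k x^k / k!.
So the coefficient of x^22 in 6 x / (e^x - 1) is 6 B_22 / 22!.
Computing: B_22 = 854513/138, 22! = 1124000727777607680000, giving
6 * 854513/138 / 1124000727777607680000 = 77683/2350183339898634240000.

77683/2350183339898634240000


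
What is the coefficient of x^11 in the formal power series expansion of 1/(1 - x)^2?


The negative binomial / multiset identity is
1/(1 - x)^r = sum_{k>=0} C(k + r - 1, r - 1) x^k.
Here r = 2 and k = 11, so the coefficient is
C(11 + 1, 1) = C(12, 1)
= 12

12


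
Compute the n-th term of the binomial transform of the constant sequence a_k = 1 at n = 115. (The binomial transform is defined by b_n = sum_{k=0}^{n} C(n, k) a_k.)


With a_k = 1 for all k, b_n = sum_{k=0}^{n} C(n, k) = 2^n by the binomial theorem.
For n = 115: 2^115 = 41538374868278621028243970633760768.

41538374868278621028243970633760768


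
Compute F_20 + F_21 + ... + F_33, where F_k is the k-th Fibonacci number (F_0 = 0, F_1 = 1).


Use the identity sum_{k=0}^{N} F_k = F_{N+2} - 1 (which follows from F_{k+2} - F_{k+1} = F_k). Then
sum_{k=20}^{33} F_k = (F_{35} - 1) - (F_{21} - 1) = F_{35} - F_{21}.
Computing: F_{35} = 9227465, F_{21} = 10946, so
Sum = 9227465 - 10946 = 9216519.

9216519


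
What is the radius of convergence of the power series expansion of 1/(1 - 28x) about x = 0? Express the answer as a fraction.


Expanding 1/(1 - 28x) = sum_{k>=0} 28^k x^k, the series converges when |28x| < 1, i.e., |x| < 1/28.
So the radius of convergence is 1/28 = 1/28.

1/28


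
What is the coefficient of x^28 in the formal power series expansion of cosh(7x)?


The Maclaurin series is cosh(t) = sum_{m>=0} t^(2m) / (2m)!, so substituting t = 7x, only even powers of x are nonzero, with coefficient of x^(2m) equal to 7^(2m) / (2m)!.
For x^28 the coefficient is 7^28/28! = 459986536544739960976801/304888344611713860501504000000 = 191581231380566414401/126983900296423931904000000.

191581231380566414401/126983900296423931904000000


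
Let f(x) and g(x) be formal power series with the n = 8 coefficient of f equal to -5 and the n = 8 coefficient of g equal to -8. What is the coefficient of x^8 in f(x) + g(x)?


Addition of formal power series is termwise.
The coefficient of x^8 in f + g = -5 + -8
= -13

-13


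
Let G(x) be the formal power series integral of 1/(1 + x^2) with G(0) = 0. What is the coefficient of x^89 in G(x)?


1/(1 + x^2) = sum_{j>=0} (-1)^j x^(2j). Integrating termwise with G(0) = 0:
G(x) = sum_{j>=0} (-1)^j x^(2j+1) / (2j+1) = arctan(x).
Only odd powers are nonzero. For x^89 write 89 = 2*44 + 1, giving
(-1)^44 / 89 = 1/89 = 1/89.

1/89


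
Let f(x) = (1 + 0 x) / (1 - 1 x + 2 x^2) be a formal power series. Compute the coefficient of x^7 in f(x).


Write f(x) = sum_{k>=0} a_k x^k. Multiplying both sides by 1 - 1 x + 2 x^2 gives
(1 - 1 x + 2 x^2) sum_{k>=0} a_k x^k = 1 + 0 x.
Matching coefficients:
 x^0: a_0 = 1
 x^1: a_1 - 1 a_0 = 0  =>  a_1 = 1*1 + 0 = 1
 x^k (k >= 2): a_k = 1 a_{k-1} - 2 a_{k-2}.
Iterating: a_2 = -1, a_3 = -3, a_4 = -1, a_5 = 5, a_6 = 7, a_7 = -3.
So the coefficient of x^7 is -3.

-3


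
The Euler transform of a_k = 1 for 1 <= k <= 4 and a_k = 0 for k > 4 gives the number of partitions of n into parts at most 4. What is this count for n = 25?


Partitions of 25 into parts at most 4:
Using generating function (1-x)^(-1)(1-x^2)^(-1)...(1-x^4)^(-1),
the coefficient of x^25 = 185

185


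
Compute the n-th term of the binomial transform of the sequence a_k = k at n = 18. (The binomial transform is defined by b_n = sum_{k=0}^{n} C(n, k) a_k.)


With a_k = k, b_n = sum_{k=0}^{n} C(n, k) k. Using k * C(n, k) = n * C(n-1, k-1) gives b_n = n * sum_{k>=1} C(n-1, k-1) = n * 2^(n-1).
For n = 18: 18 * 2^17 = 18 * 131072 = 2359296.

2359296


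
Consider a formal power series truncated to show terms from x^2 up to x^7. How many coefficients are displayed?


From x^2 to x^7 inclusive, the count is 7 - 2 + 1 = 6.

6


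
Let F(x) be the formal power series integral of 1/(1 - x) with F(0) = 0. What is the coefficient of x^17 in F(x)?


1/(1 - x) = sum_{k>=0} x^k. Integrating termwise and using F(0) = 0 gives
F(x) = sum_{k>=0} x^(k+1) / (k+1) = sum_{m>=1} x^m / m = -ln(1 - x).
So the coefficient of x^17 is 1/17 = 1/17.

1/17


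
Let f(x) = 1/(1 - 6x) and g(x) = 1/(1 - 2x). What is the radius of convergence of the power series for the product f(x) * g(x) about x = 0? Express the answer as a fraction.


The radius of 1/(1 - 6x) is 1/6 (nearest singularity at x = 1/6), and the radius of 1/(1 - 2x) is 1/2.
The product f(x)*g(x) = 1/((1 - 6x)(1 - 2x)) has singularities at both 1/6 and 1/2, so its radius of convergence is the distance to the nearest one:
min(1/6, 1/2) = 1/6.

1/6


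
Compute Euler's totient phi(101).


phi(n) counts integers in [1, n] coprime to n. Using the multiplicative formula phi(n) = n * prod_{p | n} (1 - 1/p):
101 = 101, so
phi(101) = 101 * (1 - 1/101) = 100.

100


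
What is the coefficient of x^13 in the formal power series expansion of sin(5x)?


The Maclaurin series is sin(t) = sum_{k>=0} (-1)^k t^(2k+1) / (2k+1)!, so substituting t = 5x, only odd powers of x are nonzero, with coefficient of x^(2k+1) equal to (-1)^k 5^(2k+1) / (2k+1)!.
Write 13 = 2*6 + 1, giving the coefficient (-1)^6 * 5^13 / 13! = 1220703125/6227020800 = 48828125/249080832.

48828125/249080832


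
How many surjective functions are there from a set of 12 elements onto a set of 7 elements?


By inclusion-exclusion on which target elements are missed, the number of surjections from an n-set onto a k-set is
surj(n, k) = sum_{j=0}^{k} (-1)^j C(k, j) (k - j)^n.
Equivalently surj(n, k) = k! * S(n, k), where S(n, k) is the Stirling number of the second kind.
For n = 12, k = 7:
S(12, 7) = 627396, so
surj = 7! * 627396 = 5040 * 627396 = 3162075840.

3162075840


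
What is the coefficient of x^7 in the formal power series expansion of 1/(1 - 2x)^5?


The general identity 1/(1 - c x)^r = sum_{k>=0} c^k C(k + r - 1, r - 1) x^k follows by substituting y = c x into 1/(1 - y)^r = sum_{k>=0} C(k + r - 1, r - 1) y^k.
For c = 2, r = 5, k = 7:
2^7 * C(11, 4) = 128 * 330 = 42240.

42240


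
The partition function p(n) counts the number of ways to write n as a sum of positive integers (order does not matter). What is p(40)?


Using the generating function prod_{k>=1} 1/(1-x^k), we compute p(40).
By dynamic programming over parts 1 through 40:
p(40) = 37338

37338


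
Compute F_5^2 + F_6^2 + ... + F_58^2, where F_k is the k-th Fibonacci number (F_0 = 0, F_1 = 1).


There is a standard identity sum_{k=0}^{N} F_k^2 = F_N * F_{N+1} (proved inductively from the telescoping relation F_k^2 = F_k F_{k+1} - F_{k-1} F_k). Then
sum_{k=5}^{58} F_k^2 = F_58 F_59 - F_4 F_5.
Computing: F_58 = 591286729879, F_59 = 956722026041, F_4 = 3, F_5 = 5.
Sum = 591286729879 * 956722026041 - 3 * 5 = 565697038180994370779024.

565697038180994370779024


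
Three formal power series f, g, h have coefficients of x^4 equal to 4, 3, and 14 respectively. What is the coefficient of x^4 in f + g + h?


Series addition is componentwise:
4 + 3 + 14
= 21

21


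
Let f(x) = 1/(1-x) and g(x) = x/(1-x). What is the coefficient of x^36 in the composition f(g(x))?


First simplify the composition: f(g(x)) = 1/(1 - x/(1-x)) = (1-x)/((1-x) - x) = (1-x)/(1-2x).
Now extract the coefficient. Write (1-x)/(1-2x) = 1/(1-2x) - x/(1-2x).
The coefficient of x^n in 1/(1-2x) is 2^n, and in x/(1-2x) is 2^(n-1) (for n >= 1).
So the coefficient of x^36 is 2^36 - 2^35 = 68719476736 - 34359738368 = 34359738368.

34359738368


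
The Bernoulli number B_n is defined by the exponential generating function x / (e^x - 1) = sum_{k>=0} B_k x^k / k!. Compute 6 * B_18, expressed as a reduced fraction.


Bernoulli numbers can also be computed recursively via B_0 = 1 and sum_{j=0}^{m} C(m+1, j) B_j = 0 for m >= 1. Odd-index Bernoulli numbers vanish for k >= 3.
Computing B_18 = 43867/798, so 6 * B_18 = 6 * 43867/798 = 43867/133.

43867/133


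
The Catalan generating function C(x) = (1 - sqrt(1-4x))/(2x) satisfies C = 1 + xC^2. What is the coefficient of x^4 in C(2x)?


Substituting x -> 2x scales the n-th coefficient by 2^n, so [x^4] C(2x) = 2^4 * C_4.
C_4 = C(2*4, 4)/(5) = 70/5 = 14.
So 2^4 * 14 = 16 * 14 = 224.

224


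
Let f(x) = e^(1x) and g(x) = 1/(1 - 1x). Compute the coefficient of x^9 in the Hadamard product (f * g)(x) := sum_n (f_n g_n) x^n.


Expanding: f_k = 1^k/k! (from e^(1x)) and g_k = 1^k (from 1/(1 - 1x)). So the Hadamard coefficient (f * g)_k = 1^k 1^k / k! = (1)^k / k!.
For k = 9: 1^9/9! = 1/362880 = 1/362880.

1/362880


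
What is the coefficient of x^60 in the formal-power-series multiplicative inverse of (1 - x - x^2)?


Let the inverse be f(x) = sum_{k>=0} a_k x^k. From f(x) * (1 - x - x^2) = 1 and matching coefficients:
 x^0: a_0 = 1.
 x^1: a_1 - a_0 = 0, so a_1 = 1.
 x^k (k >= 2): a_k - a_{k-1} - a_{k-2} = 0, i.e. a_k = a_{k-1} + a_{k-2}.
This is the Fibonacci-type recurrence shifted so that a_0 = a_1 = 1.
Iterating: a_0=1, a_1=1, a_2=2, a_3=3, a_4=5, a_5=8, a_6=13, a_7=21, a_8=34, a_9=55, ...
a_60 = 2504730781961.

2504730781961


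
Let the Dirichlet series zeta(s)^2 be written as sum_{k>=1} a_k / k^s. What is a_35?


The Dirichlet convolution of the constant function 1 with itself gives (1 * 1)(k) = sum_{d | k} 1 = d(k), the number of positive divisors of k.
Since zeta(s) = sum_{k>=1} 1/k^s, we have zeta(s)^2 = sum_{k>=1} d(k)/k^s, so a_k = d(k).
For k = 35: the divisors are 1, 5, 7, 35.
Count = 4.

4


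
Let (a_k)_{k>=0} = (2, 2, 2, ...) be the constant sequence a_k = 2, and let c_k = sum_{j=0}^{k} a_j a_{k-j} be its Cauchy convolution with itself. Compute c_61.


Since a_j = 2 for all j >= 0, the convolution sum becomes
c_k = sum_{j=0}^{k} 2 * 2 = 4 * (k + 1).
Equivalently, the generating function of (a_k) is 2/(1 - x) and its square is 4/(1 - x)^2 = sum_{k>=0} 4(k + 1) x^k.
For k = 61: 4 * 62 = 248.

248


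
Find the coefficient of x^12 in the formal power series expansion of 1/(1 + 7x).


Write 1/(1 + c x) = 1/(1 - (-c) x) and apply the geometric-series identity
1/(1 - y) = sum_{k>=0} y^k to get 1/(1 + c x) = sum_{k>=0} (-c)^k x^k.
So the coefficient of x^k is (-c)^k = (-1)^k * c^k.
Here c = 7 and k = 12:
(-7)^12 = 1 * 13841287201 = 13841287201

13841287201


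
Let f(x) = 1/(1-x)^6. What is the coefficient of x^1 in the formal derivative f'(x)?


Differentiate: d/dx [ 1/(1-x)^r ] = r / (1-x)^(r+1).
Here r = 6, so f'(x) = 6 / (1-x)^7.
The expansion of 1/(1-x)^(r+1) has coefficient of x^n equal to C(n+r, r).
So the coefficient of x^1 in f'(x) is
6 * C(7, 6) = 6 * 7 = 42

42


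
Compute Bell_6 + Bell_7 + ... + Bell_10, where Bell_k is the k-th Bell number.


Recall Bell_k counts set partitions of a k-set (with Bell_0 = 1 by convention).
Bell_6 through Bell_10: 203, 877, 4140, 21147, 115975
Sum = 203 + 877 + 4140 + 21147 + 115975 = 142342.

142342


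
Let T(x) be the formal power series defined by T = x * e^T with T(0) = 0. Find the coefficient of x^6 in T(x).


Apply the Lagrange inversion formula: if T = x * phi(T) with phi(t) = e^t, then
[x^n] T = (1/n) [t^(n-1)] phi(t)^n = (1/n) [t^(n-1)] e^(n t) = (1/n) * n^(n-1) / (n-1)! = n^(n-1) / n!.
When c = 1 this is the Cayley count of rooted labeled trees on n vertices, divided by n!.
For n = 6: 6^5 / 6! = 7776/720 = 54/5.

54/5


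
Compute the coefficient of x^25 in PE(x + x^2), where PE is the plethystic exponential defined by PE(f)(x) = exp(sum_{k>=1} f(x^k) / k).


With f(x) = x + x^2, the exponent is sum_{k>=1} (x^k + x^(2k)) / k = -ln(1 - x) - ln(1 - x^2). Exponentiating:
PE(x + x^2) = 1 / ((1 - x)(1 - x^2)).
This is the generating function for partitions of n into parts of size 1 or 2. The number of 2's can be any j in 0..12, and the rest are 1's, so
[x^25] = floor(25/2) + 1 = 13.

13


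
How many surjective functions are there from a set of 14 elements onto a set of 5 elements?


By inclusion-exclusion on which target elements are missed, the number of surjections from an n-set onto a k-set is
surj(n, k) = sum_{j=0}^{k} (-1)^j C(k, j) (k - j)^n.
Equivalently surj(n, k) = k! * S(n, k), where S(n, k) is the Stirling number of the second kind.
For n = 14, k = 5:
S(14, 5) = 40075035, so
surj = 5! * 40075035 = 120 * 40075035 = 4809004200.

4809004200


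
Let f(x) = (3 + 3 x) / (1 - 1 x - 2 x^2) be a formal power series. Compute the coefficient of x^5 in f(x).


Write f(x) = sum_{k>=0} a_k x^k. Multiplying both sides by 1 - 1 x - 2 x^2 gives
(1 - 1 x - 2 x^2) sum_{k>=0} a_k x^k = 3 + 3 x.
Matching coefficients:
 x^0: a_0 = 3
 x^1: a_1 - 1 a_0 = 3  =>  a_1 = 1*3 + 3 = 6
 x^k (k >= 2): a_k = 1 a_{k-1} + 2 a_{k-2}.
Iterating: a_2 = 12, a_3 = 24, a_4 = 48, a_5 = 96.
So the coefficient of x^5 is 96.

96


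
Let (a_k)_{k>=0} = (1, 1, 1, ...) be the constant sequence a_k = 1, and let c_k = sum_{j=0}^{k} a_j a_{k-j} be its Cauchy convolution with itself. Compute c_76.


Since a_j = 1 for all j >= 0, the convolution sum becomes
c_k = sum_{j=0}^{k} 1 * 1 = 1 * (k + 1).
Equivalently, the generating function of (a_k) is 1/(1 - x) and its square is 1/(1 - x)^2 = sum_{k>=0} 1(k + 1) x^k.
For k = 76: 1 * 77 = 77.

77


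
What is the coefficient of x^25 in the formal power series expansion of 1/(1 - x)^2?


The negative binomial / multiset identity is
1/(1 - x)^r = sum_{k>=0} C(k + r - 1, r - 1) x^k.
Here r = 2 and k = 25, so the coefficient is
C(25 + 1, 1) = C(26, 1)
= 26

26


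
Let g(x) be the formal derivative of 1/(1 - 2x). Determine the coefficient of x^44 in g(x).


Differentiate termwise: d/dx sum_{k>=0} 2^k x^k = sum_{k>=1} k 2^k x^(k-1) = sum_{j>=0} (j+1) 2^(j+1) x^j.
Equivalently, d/dx [1/(1 - 2x)] = 2/(1 - 2x)^2.
For j = 44: 45 * 2^45 = 45 * 35184372088832 = 1583296743997440.

1583296743997440


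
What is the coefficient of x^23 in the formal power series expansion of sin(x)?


The Maclaurin series is sin(t) = sum_{k>=0} (-1)^k t^(2k+1) / (2k+1)!, so substituting t = x, only odd powers of x are nonzero, with coefficient of x^(2k+1) equal to (-1)^k / (2k+1)!.
Write 23 = 2*11 + 1, giving the coefficient (-1)^11 / 23! = -1/25852016738884976640000 = -1/25852016738884976640000.

-1/25852016738884976640000
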